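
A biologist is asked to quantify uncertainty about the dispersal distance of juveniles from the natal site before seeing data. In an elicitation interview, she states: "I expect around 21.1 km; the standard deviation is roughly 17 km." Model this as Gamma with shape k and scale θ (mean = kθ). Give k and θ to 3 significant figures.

For Gamma(k, scale θ): mean = kθ, variance = kθ², so CV = 1/√k.
CV = SD/mean = 17/21.1 = 0.8057, hence k = 1/CV² = 1.54.
Then θ = mean/k = 21.1/1.54 = 13.7.

k ≈ 1.54, θ ≈ 13.7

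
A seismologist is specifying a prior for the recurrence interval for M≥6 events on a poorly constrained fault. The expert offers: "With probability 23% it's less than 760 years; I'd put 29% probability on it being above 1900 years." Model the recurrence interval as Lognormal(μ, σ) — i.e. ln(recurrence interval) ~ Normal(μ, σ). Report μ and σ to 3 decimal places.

If T ~ Lognormal(μ,σ) then ln T ~ Normal(μ,σ), so the p-quantile of ln T is μ + z_p·σ.
ln(760) = 6.633 and ln(1900) = 7.55; z_{0.23} = -0.7388, z_{0.71} = 0.5534.
σ = (7.55 − 6.633)/(0.5534 − (-0.7388)) = 0.709.
μ = 6.633 − (-0.7388)·0.709 = 7.157.

μ ≈ 7.157, σ ≈ 0.709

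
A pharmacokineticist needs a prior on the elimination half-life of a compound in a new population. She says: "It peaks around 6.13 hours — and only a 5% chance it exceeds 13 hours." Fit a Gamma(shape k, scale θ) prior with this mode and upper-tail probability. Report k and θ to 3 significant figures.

Gamma(k,θ) with k>1 has mode (k−1)θ, so θ = 6.13/(k−1).
Need P(X < 13) = 0.95 with θ tied to k this way. Start at k = 2, θ = 6.13: P(X<13) ≈ 0.626.
Too low — raise k to concentrate. Iterating converges to k ≈ 5.88.
Then θ = 6.13/(5.88−1) ≈ 1.26.

k ≈ 5.88, θ ≈ 1.26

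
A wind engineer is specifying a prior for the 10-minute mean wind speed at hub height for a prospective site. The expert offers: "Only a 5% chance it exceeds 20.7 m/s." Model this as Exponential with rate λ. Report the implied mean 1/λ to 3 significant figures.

P(T > 20.7) = e^(−λ·20.7) = 0.05, so λ = −ln(0.05)/20.7 = 0.145.
Mean = 1/λ = 6.91 m/s.

mean ≈ 6.91 m/s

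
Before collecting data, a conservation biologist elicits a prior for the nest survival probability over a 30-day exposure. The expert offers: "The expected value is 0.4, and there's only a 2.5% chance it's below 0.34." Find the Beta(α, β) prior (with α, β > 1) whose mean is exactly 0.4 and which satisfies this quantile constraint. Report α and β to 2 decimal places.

α ≈ 99.30, β ≈ 148.95

With mean 0.4 fixed, write α = 0.4s, β = 0.6s where s = α+β.
Need P(θ < 0.34) = 0.025 under Beta(0.4s, 0.6s). Normal approximation: (q−m)/√(m(1−m)/s) ≈ z_{0.025} = -1.96, so s ≈ 0.4·0.6·(-1.96)²/(0.34−0.4)² = 256.1.
At s = 256.1: P(θ<0.34) ≈ 0.023. Adjusting to match 0.025 gives s ≈ 248.25.
So α = 0.4·248.25 ≈ 99.30, β = 0.6·248.25 ≈ 148.95.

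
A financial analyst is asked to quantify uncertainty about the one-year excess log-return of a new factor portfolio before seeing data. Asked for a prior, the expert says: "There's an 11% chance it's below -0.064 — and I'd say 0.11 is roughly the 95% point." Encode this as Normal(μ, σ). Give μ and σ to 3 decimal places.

For Normal(μ,σ), the p-quantile is μ + z_p·σ. Here z_{0.11} = -1.227, z_{0.95} = 1.645.
So -0.064 = μ − 1.227σ and 0.11 = μ + 1.645σ.
Subtracting: σ = (0.11 − -0.064)/(1.645 − (-1.227)) = 0.061.
Then μ = -0.064 − (-1.227)·0.061 = 0.010.

μ = 0.010, σ = 0.061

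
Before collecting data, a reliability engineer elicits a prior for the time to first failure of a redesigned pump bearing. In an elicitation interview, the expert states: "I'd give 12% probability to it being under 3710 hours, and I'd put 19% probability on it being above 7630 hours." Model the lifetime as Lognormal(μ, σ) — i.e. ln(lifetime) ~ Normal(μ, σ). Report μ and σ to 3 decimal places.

If T ~ Lognormal(μ,σ) then ln T ~ Normal(μ,σ), so the p-quantile of ln T is μ + z_p·σ.
ln(3710) = 8.219 and ln(7630) = 8.94; z_{0.12} = -1.175, z_{0.81} = 0.8779.
σ = (8.94 − 8.219)/(0.8779 − (-1.175)) = 0.351.
μ = 8.219 − (-1.175)·0.351 = 8.631.

μ ≈ 8.631, σ ≈ 0.351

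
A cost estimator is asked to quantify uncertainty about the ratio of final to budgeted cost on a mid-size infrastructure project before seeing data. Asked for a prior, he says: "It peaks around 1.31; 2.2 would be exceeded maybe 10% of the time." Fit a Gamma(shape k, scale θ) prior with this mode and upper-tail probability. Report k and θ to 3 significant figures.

k ≈ 8.03, θ ≈ 0.186

Gamma(k,θ) with k>1 has mode (k−1)θ, so θ = 1.31/(k−1).
Need P(X < 2.2) = 0.9 with θ tied to k this way. Start at k = 2, θ = 1.31: P(X<2.2) ≈ 0.500.
Too low — raise k to concentrate. Iterating converges to k ≈ 8.03.
Then θ = 1.31/(8.03−1) ≈ 0.186.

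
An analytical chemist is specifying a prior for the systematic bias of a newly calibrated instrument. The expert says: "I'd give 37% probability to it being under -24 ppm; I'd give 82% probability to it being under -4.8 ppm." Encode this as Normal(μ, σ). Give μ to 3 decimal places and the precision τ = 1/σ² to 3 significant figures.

For Normal(μ,σ), the p-quantile is μ + z_p·σ. Here z_{0.37} = -0.3319, z_{0.82} = 0.9154.
So -24 = μ − 0.3319σ and -4.8 = μ + 0.9154σ.
Subtracting: σ = (-4.8 − -24)/(0.9154 − (-0.3319)) = 15.394.
Then μ = -24 − (-0.3319)·15.394 = -18.891.
Precision τ = 1/σ² = 1/15.39² = 0.00422.

μ = -18.891, τ = 0.00422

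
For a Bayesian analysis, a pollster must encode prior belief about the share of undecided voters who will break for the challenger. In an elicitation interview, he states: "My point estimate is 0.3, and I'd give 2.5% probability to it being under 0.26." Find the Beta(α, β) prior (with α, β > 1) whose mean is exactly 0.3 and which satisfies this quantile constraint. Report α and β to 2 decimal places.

α ≈ 145.03, β ≈ 338.41

With mean 0.3 fixed, write α = 0.3s, β = 0.7s where s = α+β.
Need P(θ < 0.26) = 0.025 under Beta(0.3s, 0.7s). Normal approximation: (q−m)/√(m(1−m)/s) ≈ z_{0.025} = -1.96, so s ≈ 0.3·0.7·(-1.96)²/(0.26−0.3)² = 504.2.
At s = 504.2: P(θ<0.26) ≈ 0.023. Adjusting to match 0.025 gives s ≈ 483.44.
So α = 0.3·483.44 ≈ 145.03, β = 0.7·483.44 ≈ 338.41.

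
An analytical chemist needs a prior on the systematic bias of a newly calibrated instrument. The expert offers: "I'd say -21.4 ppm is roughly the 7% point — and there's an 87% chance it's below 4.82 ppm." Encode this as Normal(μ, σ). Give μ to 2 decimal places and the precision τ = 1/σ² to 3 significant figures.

For Normal(μ,σ), the p-quantile is μ + z_p·σ. Here z_{0.07} = -1.476, z_{0.87} = 1.126.
So -21.4 = μ − 1.476σ and 4.82 = μ + 1.126σ.
Subtracting: σ = (4.82 − -21.4)/(1.126 − (-1.476)) = 10.08.
Then μ = -21.4 − (-1.476)·10.08 = -6.53.
Precision τ = 1/σ² = 1/10.08² = 0.00985.

μ = -6.53, τ = 0.00985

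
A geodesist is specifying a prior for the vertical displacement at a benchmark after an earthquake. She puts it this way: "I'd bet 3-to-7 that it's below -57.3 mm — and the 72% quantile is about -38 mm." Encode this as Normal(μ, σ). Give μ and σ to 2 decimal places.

The p-quantile of Normal(μ,σ) is μ + z_p·σ, with z_{0.3} = -0.5244 and z_{0.72} = 0.5828.
Eliminate σ: μ = (z₂·x₁ − z₁·x₂)/(z₂ − z₁) = (0.5828·-57.3 − (-0.5244)·-38)/1.107 = -48.16.
Then σ = (x₂ − x₁)/(z₂ − z₁) = (-38 − -57.3)/1.107 = 17.43.

μ = -48.16, σ = 17.43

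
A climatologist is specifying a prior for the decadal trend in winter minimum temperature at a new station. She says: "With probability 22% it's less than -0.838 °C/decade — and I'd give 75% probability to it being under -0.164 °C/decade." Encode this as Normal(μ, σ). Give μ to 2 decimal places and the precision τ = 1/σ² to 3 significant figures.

μ = -0.48, τ = 4.61

The p-quantile of Normal(μ,σ) is μ + z_p·σ, with z_{0.22} = -0.7722 and z_{0.75} = 0.6745.
Eliminate σ: μ = (z₂·x₁ − z₁·x₂)/(z₂ − z₁) = (0.6745·-0.838 − (-0.7722)·-0.164)/1.447 = -0.48.
Then σ = (x₂ − x₁)/(z₂ − z₁) = (-0.164 − -0.838)/1.447 = 0.47.
Precision τ = 1/σ² = 1/0.4659² = 4.61.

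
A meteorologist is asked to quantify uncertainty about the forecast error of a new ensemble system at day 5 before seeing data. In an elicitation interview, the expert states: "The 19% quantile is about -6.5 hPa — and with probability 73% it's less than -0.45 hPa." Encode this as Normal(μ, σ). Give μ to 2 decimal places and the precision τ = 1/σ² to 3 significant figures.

μ = -2.94, τ = 0.0607

For Normal(μ,σ), the p-quantile is μ + z_p·σ. Here z_{0.19} = -0.8779, z_{0.73} = 0.6128.
So -6.5 = μ − 0.8779σ and -0.45 = μ + 0.6128σ.
Subtracting: σ = (-0.45 − -6.5)/(0.6128 − (-0.8779)) = 4.06.
Then μ = -6.5 − (-0.8779)·4.06 = -2.94.
Precision τ = 1/σ² = 1/4.058² = 0.0607.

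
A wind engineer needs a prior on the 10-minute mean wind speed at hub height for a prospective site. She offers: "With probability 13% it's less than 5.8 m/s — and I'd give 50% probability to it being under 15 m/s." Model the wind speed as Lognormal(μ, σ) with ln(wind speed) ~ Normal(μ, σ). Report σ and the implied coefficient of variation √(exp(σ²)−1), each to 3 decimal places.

If T ~ Lognormal(μ,σ) then ln T ~ Normal(μ,σ), so the p-quantile of ln T is μ + z_p·σ.
ln(5.8) = 1.758 and ln(15) = 2.708; z_{0.13} = -1.126, z_{0.5} = 0.
σ = (2.708 − 1.758)/(0 − (-1.126)) = 0.844.
μ = 1.758 − (-1.126)·0.844 = 2.708.
CV = √(exp(σ²)−1) = √(exp(0.7116)−1) = 1.018.

σ ≈ 0.844, CV ≈ 1.018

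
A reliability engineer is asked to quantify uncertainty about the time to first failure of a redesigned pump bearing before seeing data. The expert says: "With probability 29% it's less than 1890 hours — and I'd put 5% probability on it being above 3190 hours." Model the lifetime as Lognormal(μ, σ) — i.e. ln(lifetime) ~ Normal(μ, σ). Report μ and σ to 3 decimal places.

If T ~ Lognormal(μ,σ) then ln T ~ Normal(μ,σ), so the p-quantile of ln T is μ + z_p·σ.
ln(1890) = 7.544 and ln(3190) = 8.068; z_{0.29} = -0.5534, z_{0.95} = 1.645.
σ = (8.068 − 7.544)/(1.645 − (-0.5534)) = 0.238.
μ = 7.544 − (-0.5534)·0.238 = 7.676.

μ ≈ 7.676, σ ≈ 0.238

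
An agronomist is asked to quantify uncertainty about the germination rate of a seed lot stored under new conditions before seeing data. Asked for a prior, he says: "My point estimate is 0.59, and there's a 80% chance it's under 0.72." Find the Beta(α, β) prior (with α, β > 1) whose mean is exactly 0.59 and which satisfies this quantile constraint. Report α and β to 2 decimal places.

With mean 0.59 fixed, write α = 0.59s, β = 0.41s where s = α+β.
Need P(θ < 0.72) = 0.8 under Beta(0.59s, 0.41s). Normal approximation: (q−m)/√(m(1−m)/s) ≈ z_{0.8} = 0.842, so s ≈ 0.59·0.41·(0.842)²/(0.72−0.59)² = 10.1.
At s = 10.1: P(θ<0.72) ≈ 0.796. Adjusting to match 0.8 gives s ≈ 10.44.
So α = 0.59·10.44 ≈ 6.16, β = 0.41·10.44 ≈ 4.28.

α ≈ 6.16, β ≈ 4.28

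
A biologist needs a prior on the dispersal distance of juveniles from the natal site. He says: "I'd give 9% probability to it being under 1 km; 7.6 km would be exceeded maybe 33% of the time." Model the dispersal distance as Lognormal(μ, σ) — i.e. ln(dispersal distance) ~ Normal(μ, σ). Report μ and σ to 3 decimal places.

μ ≈ 1.527, σ ≈ 1.139

If T ~ Lognormal(μ,σ) then ln T ~ Normal(μ,σ), so the p-quantile of ln T is μ + z_p·σ.
ln(1) = 0 and ln(7.6) = 2.028; z_{0.09} = -1.341, z_{0.67} = 0.4399.
σ = (2.028 − 0)/(0.4399 − (-1.341)) = 1.139.
μ = 0 − (-1.341)·1.139 = 1.527.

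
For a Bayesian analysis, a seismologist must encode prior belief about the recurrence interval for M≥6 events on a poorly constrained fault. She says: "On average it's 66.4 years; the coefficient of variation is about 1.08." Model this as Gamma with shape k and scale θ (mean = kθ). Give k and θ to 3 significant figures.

For Gamma(k, scale θ): mean = kθ, variance = kθ², so CV = 1/√k.
CV = 1.08, hence k = 1/CV² = 0.857.
Then θ = mean/k = 66.4/0.857 = 77.4.

k ≈ 0.857, θ ≈ 77.4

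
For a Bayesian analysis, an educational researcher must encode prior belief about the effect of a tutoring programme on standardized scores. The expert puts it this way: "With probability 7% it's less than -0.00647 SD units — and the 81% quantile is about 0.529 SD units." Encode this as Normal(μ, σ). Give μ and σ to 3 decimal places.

The p-quantile of Normal(μ,σ) is μ + z_p·σ, with z_{0.07} = -1.476 and z_{0.81} = 0.8779.
Eliminate σ: μ = (z₂·x₁ − z₁·x₂)/(z₂ − z₁) = (0.8779·-0.00647 − (-1.476)·0.529)/2.354 = 0.329.
Then σ = (x₂ − x₁)/(z₂ − z₁) = (0.529 − -0.00647)/2.354 = 0.228.

μ = 0.329, σ = 0.228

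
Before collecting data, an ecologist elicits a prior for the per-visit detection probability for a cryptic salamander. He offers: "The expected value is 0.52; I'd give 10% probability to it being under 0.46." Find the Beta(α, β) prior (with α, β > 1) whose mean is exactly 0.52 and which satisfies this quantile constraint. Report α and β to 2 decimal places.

With mean 0.52 fixed, write α = 0.52s, β = 0.48s where s = α+β.
Need P(θ < 0.46) = 0.1 under Beta(0.52s, 0.48s). Normal approximation: (q−m)/√(m(1−m)/s) ≈ z_{0.1} = -1.28, so s ≈ 0.52·0.48·(-1.28)²/(0.46−0.52)² = 113.9.
At s = 113.9: P(θ<0.46) ≈ 0.100. Adjusting to match 0.1 gives s ≈ 113.83.
So α = 0.52·113.83 ≈ 59.19, β = 0.48·113.83 ≈ 54.64.

α ≈ 59.19, β ≈ 54.64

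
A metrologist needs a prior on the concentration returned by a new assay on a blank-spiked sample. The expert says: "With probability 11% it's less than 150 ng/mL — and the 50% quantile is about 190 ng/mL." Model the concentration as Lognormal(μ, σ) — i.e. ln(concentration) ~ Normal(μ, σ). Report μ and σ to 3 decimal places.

If T ~ Lognormal(μ,σ) then ln T ~ Normal(μ,σ), so the p-quantile of ln T is μ + z_p·σ.
ln(150) = 5.011 and ln(190) = 5.247; z_{0.11} = -1.227, z_{0.5} = 0.
σ = (5.247 − 5.011)/(0 − (-1.227)) = 0.193.
μ = 5.011 − (-1.227)·0.193 = 5.247.

μ ≈ 5.247, σ ≈ 0.193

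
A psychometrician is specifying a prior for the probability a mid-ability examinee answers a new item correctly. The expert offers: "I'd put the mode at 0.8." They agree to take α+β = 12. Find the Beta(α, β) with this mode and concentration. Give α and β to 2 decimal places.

α = 9.00, β = 3.00

For α,β > 1 the Beta mode is (α−1)/(α+β−2). With α+β = 12, the mode is (α−1)/10.
Set (α−1)/10 = 0.8 → α = 1 + 0.8·10 = 9.00.
β = 12 − α = 3.00.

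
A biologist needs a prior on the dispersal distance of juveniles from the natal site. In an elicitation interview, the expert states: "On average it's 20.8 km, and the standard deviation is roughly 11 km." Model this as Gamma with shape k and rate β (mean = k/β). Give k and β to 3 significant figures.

For Gamma(k, rate β): mean = k/β, variance = k/β², so CV = 1/√k.
CV = SD/mean = 11/20.8 = 0.5288, hence k = 1/CV² = 3.58.
Then β = k/mean = 3.58/20.8 = 0.172.

k ≈ 3.58, β ≈ 0.172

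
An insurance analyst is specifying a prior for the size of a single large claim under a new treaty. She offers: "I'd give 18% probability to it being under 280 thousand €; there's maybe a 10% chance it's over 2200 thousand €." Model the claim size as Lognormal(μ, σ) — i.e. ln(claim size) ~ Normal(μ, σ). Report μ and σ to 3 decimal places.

μ ≈ 6.494, σ ≈ 0.938

If T ~ Lognormal(μ,σ) then ln T ~ Normal(μ,σ), so the p-quantile of ln T is μ + z_p·σ.
ln(280) = 5.635 and ln(2200) = 7.696; z_{0.18} = -0.9154, z_{0.9} = 1.282.
σ = (7.696 − 5.635)/(1.282 − (-0.9154)) = 0.938.
μ = 5.635 − (-0.9154)·0.938 = 6.494.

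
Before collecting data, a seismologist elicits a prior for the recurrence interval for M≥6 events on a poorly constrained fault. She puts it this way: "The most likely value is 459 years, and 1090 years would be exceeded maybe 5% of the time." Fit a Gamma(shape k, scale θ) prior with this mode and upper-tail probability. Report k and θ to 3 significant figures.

Gamma(k,θ) with k>1 has mode (k−1)θ, so θ = 459/(k−1).
Need P(X < 1090) = 0.95 with θ tied to k this way. Start at k = 2, θ = 459: P(X<1090) ≈ 0.686.
Too low — raise k to concentrate. Iterating converges to k ≈ 4.65.
Then θ = 459/(4.65−1) ≈ 126.

k ≈ 4.65, θ ≈ 126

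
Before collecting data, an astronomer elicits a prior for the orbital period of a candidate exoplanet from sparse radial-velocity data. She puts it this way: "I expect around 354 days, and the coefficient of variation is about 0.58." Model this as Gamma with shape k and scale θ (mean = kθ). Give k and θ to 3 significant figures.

k ≈ 2.97, θ ≈ 119

For Gamma(k, scale θ): mean = kθ, variance = kθ², so CV = 1/√k.
CV = 0.58, hence k = 1/CV² = 2.97.
Then θ = mean/k = 354/2.97 = 119.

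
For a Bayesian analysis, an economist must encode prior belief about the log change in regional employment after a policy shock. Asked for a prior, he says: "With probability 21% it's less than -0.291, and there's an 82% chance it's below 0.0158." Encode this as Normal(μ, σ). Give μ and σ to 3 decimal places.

μ = -0.147, σ = 0.178

For Normal(μ,σ), the p-quantile is μ + z_p·σ. Here z_{0.21} = -0.8064, z_{0.82} = 0.9154.
So -0.291 = μ − 0.8064σ and 0.0158 = μ + 0.9154σ.
Subtracting: σ = (0.0158 − -0.291)/(0.9154 − (-0.8064)) = 0.178.
Then μ = -0.291 − (-0.8064)·0.178 = -0.147.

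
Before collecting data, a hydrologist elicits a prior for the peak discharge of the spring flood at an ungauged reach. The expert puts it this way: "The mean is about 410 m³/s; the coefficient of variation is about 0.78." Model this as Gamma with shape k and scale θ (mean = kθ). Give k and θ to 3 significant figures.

k ≈ 1.64, θ ≈ 249

For Gamma(k, scale θ): mean = kθ, variance = kθ², so CV = 1/√k.
CV = 0.78, hence k = 1/CV² = 1.64.
Then θ = mean/k = 410/1.64 = 249.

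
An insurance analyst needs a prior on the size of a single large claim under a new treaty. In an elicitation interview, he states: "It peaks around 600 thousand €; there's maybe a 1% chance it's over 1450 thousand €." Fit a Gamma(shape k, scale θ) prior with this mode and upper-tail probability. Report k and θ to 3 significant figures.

k ≈ 7.07, θ ≈ 98.8

Gamma(k,θ) with k>1 has mode (k−1)θ, so θ = 600/(k−1).
Need P(X < 1450) = 0.99 with θ tied to k this way. Start at k = 2, θ = 600: P(X<1450) ≈ 0.695.
Too low — raise k to concentrate. Iterating converges to k ≈ 7.07.
Then θ = 600/(7.07−1) ≈ 98.8.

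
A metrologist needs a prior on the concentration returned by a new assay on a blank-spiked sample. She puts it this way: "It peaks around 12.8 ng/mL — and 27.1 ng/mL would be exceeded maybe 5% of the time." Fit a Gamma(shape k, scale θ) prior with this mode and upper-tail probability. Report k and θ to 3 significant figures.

k ≈ 5.91, θ ≈ 2.61

Gamma(k,θ) with k>1 has mode (k−1)θ, so θ = 12.8/(k−1).
Need P(X < 27.1) = 0.95 with θ tied to k this way. Start at k = 2, θ = 12.8: P(X<27.1) ≈ 0.625.
Too low — raise k to concentrate. Iterating converges to k ≈ 5.91.
Then θ = 12.8/(5.91−1) ≈ 2.61.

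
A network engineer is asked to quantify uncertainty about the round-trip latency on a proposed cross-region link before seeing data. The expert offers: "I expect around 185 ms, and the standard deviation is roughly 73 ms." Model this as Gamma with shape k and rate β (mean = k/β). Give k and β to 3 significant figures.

k ≈ 6.42, β ≈ 0.0347

For Gamma(k, rate β): mean = k/β, variance = k/β², so CV = 1/√k.
CV = SD/mean = 73/185 = 0.3946, hence k = 1/CV² = 6.42.
Then β = k/mean = 6.42/185 = 0.0347.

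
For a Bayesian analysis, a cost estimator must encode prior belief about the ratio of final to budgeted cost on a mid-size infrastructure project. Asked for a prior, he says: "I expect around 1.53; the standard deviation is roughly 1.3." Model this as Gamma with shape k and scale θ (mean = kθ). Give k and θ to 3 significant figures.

For Gamma(k, scale θ): mean = kθ, variance = kθ², so CV = 1/√k.
CV = SD/mean = 1.3/1.53 = 0.8497, hence k = 1/CV² = 1.39.
Then θ = mean/k = 1.53/1.39 = 1.1.

k ≈ 1.39, θ ≈ 1.1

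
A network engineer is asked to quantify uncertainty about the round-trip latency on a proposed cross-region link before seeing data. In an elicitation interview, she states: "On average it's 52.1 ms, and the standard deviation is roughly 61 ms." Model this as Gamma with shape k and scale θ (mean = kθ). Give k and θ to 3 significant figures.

For Gamma(k, scale θ): mean = kθ, variance = kθ², so CV = 1/√k.
CV = SD/mean = 61/52.1 = 1.171, hence k = 1/CV² = 0.729.
Then θ = mean/k = 52.1/0.729 = 71.4.

k ≈ 0.729, θ ≈ 71.4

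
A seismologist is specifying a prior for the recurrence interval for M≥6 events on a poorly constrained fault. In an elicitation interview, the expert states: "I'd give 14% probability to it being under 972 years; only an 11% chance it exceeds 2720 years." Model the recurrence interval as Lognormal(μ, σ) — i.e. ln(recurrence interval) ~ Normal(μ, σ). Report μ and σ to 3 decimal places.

μ ≈ 7.361, σ ≈ 0.446

If T ~ Lognormal(μ,σ) then ln T ~ Normal(μ,σ), so the p-quantile of ln T is μ + z_p·σ.
ln(972) = 6.879 and ln(2720) = 7.908; z_{0.14} = -1.08, z_{0.89} = 1.227.
σ = (7.908 − 6.879)/(1.227 − (-1.08)) = 0.446.
μ = 6.879 − (-1.08)·0.446 = 7.361.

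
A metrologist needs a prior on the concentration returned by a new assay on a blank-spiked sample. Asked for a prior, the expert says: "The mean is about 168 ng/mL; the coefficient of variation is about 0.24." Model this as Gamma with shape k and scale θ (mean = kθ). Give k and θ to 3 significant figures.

k ≈ 17.4, θ ≈ 9.68

For Gamma(k, scale θ): mean = kθ, variance = kθ², so CV = 1/√k.
CV = 0.24, hence k = 1/CV² = 17.4.
Then θ = mean/k = 168/17.4 = 9.68.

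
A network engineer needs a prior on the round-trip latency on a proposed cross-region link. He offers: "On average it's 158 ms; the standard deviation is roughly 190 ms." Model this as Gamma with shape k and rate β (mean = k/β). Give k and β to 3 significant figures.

For Gamma(k, rate β): mean = k/β, variance = k/β², so CV = 1/√k.
CV = SD/mean = 190/158 = 1.203, hence k = 1/CV² = 0.692.
Then β = k/mean = 0.692/158 = 0.00438.

k ≈ 0.692, β ≈ 0.00438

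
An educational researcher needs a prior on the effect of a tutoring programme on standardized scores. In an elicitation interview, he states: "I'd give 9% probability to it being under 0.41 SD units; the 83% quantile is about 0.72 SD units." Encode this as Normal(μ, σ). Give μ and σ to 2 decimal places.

For Normal(μ,σ), the p-quantile is μ + z_p·σ. Here z_{0.09} = -1.341, z_{0.83} = 0.9542.
So 0.41 = μ − 1.341σ and 0.72 = μ + 0.9542σ.
Subtracting: σ = (0.72 − 0.41)/(0.9542 − (-1.341)) = 0.14.
Then μ = 0.41 − (-1.341)·0.14 = 0.59.

μ = 0.59, σ = 0.14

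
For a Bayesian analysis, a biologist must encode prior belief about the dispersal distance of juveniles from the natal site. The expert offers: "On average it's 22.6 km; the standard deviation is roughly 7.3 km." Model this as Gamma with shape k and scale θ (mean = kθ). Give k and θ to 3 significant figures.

k ≈ 9.58, θ ≈ 2.36

For Gamma(k, scale θ): mean = kθ, variance = kθ², so CV = 1/√k.
CV = SD/mean = 7.3/22.6 = 0.323, hence k = 1/CV² = 9.58.
Then θ = mean/k = 22.6/9.58 = 2.36.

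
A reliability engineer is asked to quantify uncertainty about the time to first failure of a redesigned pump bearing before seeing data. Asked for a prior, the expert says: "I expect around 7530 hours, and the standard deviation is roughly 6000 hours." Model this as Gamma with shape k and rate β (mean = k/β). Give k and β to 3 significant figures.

k ≈ 1.58, β ≈ 0.000209

For Gamma(k, rate β): mean = k/β, variance = k/β², so CV = 1/√k.
CV = SD/mean = 6000/7530 = 0.7968, hence k = 1/CV² = 1.58.
Then β = k/mean = 1.58/7530 = 0.000209.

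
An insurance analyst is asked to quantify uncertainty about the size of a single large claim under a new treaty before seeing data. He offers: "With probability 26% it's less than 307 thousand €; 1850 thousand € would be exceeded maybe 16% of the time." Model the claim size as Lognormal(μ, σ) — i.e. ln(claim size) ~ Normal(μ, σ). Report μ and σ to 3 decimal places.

If T ~ Lognormal(μ,σ) then ln T ~ Normal(μ,σ), so the p-quantile of ln T is μ + z_p·σ.
ln(307) = 5.727 and ln(1850) = 7.523; z_{0.26} = -0.6433, z_{0.84} = 0.9945.
σ = (7.523 − 5.727)/(0.9945 − (-0.6433)) = 1.097.
μ = 5.727 − (-0.6433)·1.097 = 6.432.

μ ≈ 6.432, σ ≈ 1.097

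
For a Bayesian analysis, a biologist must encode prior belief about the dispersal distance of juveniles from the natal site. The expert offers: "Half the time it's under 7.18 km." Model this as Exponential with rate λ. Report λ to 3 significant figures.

λ ≈ 0.0965

Exponential median = ln 2 / λ, so λ = ln 2 / 7.18 = 0.0965.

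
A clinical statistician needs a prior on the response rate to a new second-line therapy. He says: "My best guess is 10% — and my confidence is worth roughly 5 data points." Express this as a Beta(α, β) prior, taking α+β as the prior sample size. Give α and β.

Under the effective-sample-size interpretation, Beta(α, β) has prior mean α/(α+β) and prior sample size α+β.
So α+β = 5 and α/(α+β) = 0.1, giving α = 0.1·5 = 0.5 and β = 5 − 0.5 = 4.5.

α = 0.5, β = 4.5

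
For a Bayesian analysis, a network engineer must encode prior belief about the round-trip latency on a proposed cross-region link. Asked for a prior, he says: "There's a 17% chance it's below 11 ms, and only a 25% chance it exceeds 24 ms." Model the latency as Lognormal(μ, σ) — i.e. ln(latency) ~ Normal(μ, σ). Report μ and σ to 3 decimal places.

μ ≈ 2.855, σ ≈ 0.479

If T ~ Lognormal(μ,σ) then ln T ~ Normal(μ,σ), so the p-quantile of ln T is μ + z_p·σ.
ln(11) = 2.398 and ln(24) = 3.178; z_{0.17} = -0.9542, z_{0.75} = 0.6745.
σ = (3.178 − 2.398)/(0.6745 − (-0.9542)) = 0.479.
μ = 2.398 − (-0.9542)·0.479 = 2.855.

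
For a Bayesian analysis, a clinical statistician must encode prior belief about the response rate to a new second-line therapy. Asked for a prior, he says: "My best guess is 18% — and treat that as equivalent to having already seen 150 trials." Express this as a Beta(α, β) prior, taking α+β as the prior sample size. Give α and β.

Under the effective-sample-size interpretation, Beta(α, β) has prior mean α/(α+β) and prior sample size α+β.
So α+β = 150 and α/(α+β) = 0.18, giving α = 0.18·150 = 27 and β = 150 − 27 = 123.

α = 27, β = 123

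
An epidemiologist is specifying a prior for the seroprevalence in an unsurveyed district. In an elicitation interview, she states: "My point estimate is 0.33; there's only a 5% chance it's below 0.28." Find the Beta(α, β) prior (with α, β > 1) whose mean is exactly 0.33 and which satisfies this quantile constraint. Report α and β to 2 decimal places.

α ≈ 76.05, β ≈ 154.40

With mean 0.33 fixed, write α = 0.33s, β = 0.67s where s = α+β.
Need P(θ < 0.28) = 0.05 under Beta(0.33s, 0.67s). Normal approximation: (q−m)/√(m(1−m)/s) ≈ z_{0.05} = -1.64, so s ≈ 0.33·0.67·(-1.64)²/(0.28−0.33)² = 239.3.
At s = 239.3: P(θ<0.28) ≈ 0.047. Adjusting to match 0.05 gives s ≈ 230.45.
So α = 0.33·230.45 ≈ 76.05, β = 0.67·230.45 ≈ 154.40.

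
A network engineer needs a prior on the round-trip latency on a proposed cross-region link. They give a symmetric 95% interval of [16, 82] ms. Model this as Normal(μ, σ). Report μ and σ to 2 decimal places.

A symmetric 95% interval runs μ ± z·σ with z = 1.96.
Half-width = 33, so σ = 33/1.96 = 16.84.
μ is the interval midpoint, 49.00.

μ = 49.00, σ = 16.84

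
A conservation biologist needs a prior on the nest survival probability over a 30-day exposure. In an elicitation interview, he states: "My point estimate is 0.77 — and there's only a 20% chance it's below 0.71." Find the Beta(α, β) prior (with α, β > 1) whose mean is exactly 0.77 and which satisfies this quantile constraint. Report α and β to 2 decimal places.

α ≈ 25.16, β ≈ 7.52

With mean 0.77 fixed, write α = 0.77s, β = 0.23s where s = α+β.
Need P(θ < 0.71) = 0.2 under Beta(0.77s, 0.23s). Normal approximation: (q−m)/√(m(1−m)/s) ≈ z_{0.2} = -0.842, so s ≈ 0.77·0.23·(-0.842)²/(0.71−0.77)² = 34.8.
At s = 34.8: P(θ<0.71) ≈ 0.194. Adjusting to match 0.2 gives s ≈ 32.68.
So α = 0.77·32.68 ≈ 25.16, β = 0.23·32.68 ≈ 7.52.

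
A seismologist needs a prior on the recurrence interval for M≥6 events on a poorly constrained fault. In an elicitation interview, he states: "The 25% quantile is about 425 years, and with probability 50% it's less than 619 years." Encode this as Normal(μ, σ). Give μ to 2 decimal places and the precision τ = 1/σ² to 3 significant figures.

For Normal(μ,σ), the p-quantile is μ + z_p·σ. Here z_{0.25} = -0.6745, z_{0.5} = 0.
So 425 = μ − 0.6745σ and 619 = μ + 0σ.
Subtracting: σ = (619 − 425)/(0 − (-0.6745)) = 287.62.
Then μ = 425 − (-0.6745)·287.62 = 619.00.
Precision τ = 1/σ² = 1/287.6² = 1.21e-05.

μ = 619.00, τ = 1.21e-05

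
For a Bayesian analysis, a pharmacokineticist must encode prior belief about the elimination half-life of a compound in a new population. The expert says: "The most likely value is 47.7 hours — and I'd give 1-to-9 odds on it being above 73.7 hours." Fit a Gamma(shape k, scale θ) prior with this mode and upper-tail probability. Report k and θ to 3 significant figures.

k ≈ 10.9, θ ≈ 4.83

Gamma(k,θ) with k>1 has mode (k−1)θ, so θ = 47.7/(k−1).
Need P(X < 73.7) = 0.9 with θ tied to k this way. Start at k = 2, θ = 47.7: P(X<73.7) ≈ 0.457.
Too low — raise k to concentrate. Iterating converges to k ≈ 10.9.
Then θ = 47.7/(10.9−1) ≈ 4.83.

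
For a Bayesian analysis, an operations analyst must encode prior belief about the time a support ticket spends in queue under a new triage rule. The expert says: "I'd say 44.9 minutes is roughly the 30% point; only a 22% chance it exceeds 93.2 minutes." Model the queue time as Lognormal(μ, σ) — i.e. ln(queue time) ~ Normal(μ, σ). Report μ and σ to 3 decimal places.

If T ~ Lognormal(μ,σ) then ln T ~ Normal(μ,σ), so the p-quantile of ln T is μ + z_p·σ.
ln(44.9) = 3.804 and ln(93.2) = 4.535; z_{0.3} = -0.5244, z_{0.78} = 0.7722.
σ = (4.535 − 3.804)/(0.7722 − (-0.5244)) = 0.563.
μ = 3.804 − (-0.5244)·0.563 = 4.100.

μ ≈ 4.100, σ ≈ 0.563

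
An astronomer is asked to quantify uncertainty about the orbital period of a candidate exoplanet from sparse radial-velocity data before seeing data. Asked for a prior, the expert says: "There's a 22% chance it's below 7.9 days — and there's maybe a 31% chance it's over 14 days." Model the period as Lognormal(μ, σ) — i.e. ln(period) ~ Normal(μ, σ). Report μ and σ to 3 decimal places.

If T ~ Lognormal(μ,σ) then ln T ~ Normal(μ,σ), so the p-quantile of ln T is μ + z_p·σ.
ln(7.9) = 2.067 and ln(14) = 2.639; z_{0.22} = -0.7722, z_{0.69} = 0.4959.
σ = (2.639 − 2.067)/(0.4959 − (-0.7722)) = 0.451.
μ = 2.067 − (-0.7722)·0.451 = 2.415.

μ ≈ 2.415, σ ≈ 0.451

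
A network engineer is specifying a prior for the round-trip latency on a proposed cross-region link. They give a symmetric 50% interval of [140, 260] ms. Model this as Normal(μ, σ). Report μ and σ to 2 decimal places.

A symmetric 50% interval runs μ ± z·σ with z = 0.6745.
Half-width = 60, so σ = 60/0.6745 = 88.96.
μ is the interval midpoint, 200.00.

μ = 200.00, σ = 88.96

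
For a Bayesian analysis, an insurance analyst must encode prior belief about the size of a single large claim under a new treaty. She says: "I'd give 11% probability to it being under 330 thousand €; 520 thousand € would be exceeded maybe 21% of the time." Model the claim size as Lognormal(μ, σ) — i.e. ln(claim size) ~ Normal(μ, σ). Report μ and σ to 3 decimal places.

μ ≈ 6.073, σ ≈ 0.224

If T ~ Lognormal(μ,σ) then ln T ~ Normal(μ,σ), so the p-quantile of ln T is μ + z_p·σ.
ln(330) = 5.799 and ln(520) = 6.254; z_{0.11} = -1.227, z_{0.79} = 0.8064.
σ = (6.254 − 5.799)/(0.8064 − (-1.227)) = 0.224.
μ = 5.799 − (-1.227)·0.224 = 6.073.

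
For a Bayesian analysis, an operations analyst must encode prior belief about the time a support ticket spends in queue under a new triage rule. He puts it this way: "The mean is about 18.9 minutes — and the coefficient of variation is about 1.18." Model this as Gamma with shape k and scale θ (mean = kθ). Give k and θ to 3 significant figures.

k ≈ 0.718, θ ≈ 26.3

For Gamma(k, scale θ): mean = kθ, variance = kθ², so CV = 1/√k.
CV = 1.18, hence k = 1/CV² = 0.718.
Then θ = mean/k = 18.9/0.718 = 26.3.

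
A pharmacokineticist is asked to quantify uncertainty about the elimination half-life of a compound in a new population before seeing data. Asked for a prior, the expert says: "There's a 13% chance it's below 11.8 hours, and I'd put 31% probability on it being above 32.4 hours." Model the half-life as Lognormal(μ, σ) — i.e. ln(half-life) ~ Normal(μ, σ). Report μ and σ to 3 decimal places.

If T ~ Lognormal(μ,σ) then ln T ~ Normal(μ,σ), so the p-quantile of ln T is μ + z_p·σ.
ln(11.8) = 2.468 and ln(32.4) = 3.478; z_{0.13} = -1.126, z_{0.69} = 0.4959.
σ = (3.478 − 2.468)/(0.4959 − (-1.126)) = 0.623.
μ = 2.468 − (-1.126)·0.623 = 3.169.

μ ≈ 3.169, σ ≈ 0.623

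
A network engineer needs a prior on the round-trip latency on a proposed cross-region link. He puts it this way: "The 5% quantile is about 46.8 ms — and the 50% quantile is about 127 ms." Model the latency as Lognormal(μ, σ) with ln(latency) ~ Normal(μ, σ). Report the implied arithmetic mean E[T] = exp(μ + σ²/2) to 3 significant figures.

If T ~ Lognormal(μ,σ) then ln T ~ Normal(μ,σ), so the p-quantile of ln T is μ + z_p·σ.
ln(46.8) = 3.846 and ln(127) = 4.844; z_{0.05} = -1.645, z_{0.5} = 0.
σ = (4.844 − 3.846)/(0 − (-1.645)) = 0.607.
μ = 3.846 − (-1.645)·0.607 = 4.844.
E[T] = exp(μ + σ²/2) = exp(4.844 + 0.1842) = 153 ms.

E[T] ≈ 153 ms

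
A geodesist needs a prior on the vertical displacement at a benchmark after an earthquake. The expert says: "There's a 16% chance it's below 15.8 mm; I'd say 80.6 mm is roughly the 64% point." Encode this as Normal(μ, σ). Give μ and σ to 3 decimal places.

For Normal(μ,σ), the p-quantile is μ + z_p·σ. Here z_{0.16} = -0.9945, z_{0.64} = 0.3585.
So 15.8 = μ − 0.9945σ and 80.6 = μ + 0.3585σ.
Subtracting: σ = (80.6 − 15.8)/(0.3585 − (-0.9945)) = 47.897.
Then μ = 15.8 − (-0.9945)·47.897 = 63.431.

μ = 63.431, σ = 47.897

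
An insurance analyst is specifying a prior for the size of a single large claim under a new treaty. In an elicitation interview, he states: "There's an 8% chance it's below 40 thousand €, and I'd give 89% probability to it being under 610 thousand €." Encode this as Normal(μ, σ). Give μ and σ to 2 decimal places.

For Normal(μ,σ), the p-quantile is μ + z_p·σ. Here z_{0.08} = -1.405, z_{0.89} = 1.227.
So 40 = μ − 1.405σ and 610 = μ + 1.227σ.
Subtracting: σ = (610 − 40)/(1.227 − (-1.405)) = 216.60.
Then μ = 40 − (-1.405)·216.60 = 344.34.

μ = 344.34, σ = 216.60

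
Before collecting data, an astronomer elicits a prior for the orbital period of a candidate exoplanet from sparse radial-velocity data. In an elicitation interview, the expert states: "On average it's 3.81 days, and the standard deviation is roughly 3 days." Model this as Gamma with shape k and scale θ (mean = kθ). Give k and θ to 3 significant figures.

k ≈ 1.61, θ ≈ 2.36

For Gamma(k, scale θ): mean = kθ, variance = kθ², so CV = 1/√k.
CV = SD/mean = 3/3.81 = 0.7874, hence k = 1/CV² = 1.61.
Then θ = mean/k = 3.81/1.61 = 2.36.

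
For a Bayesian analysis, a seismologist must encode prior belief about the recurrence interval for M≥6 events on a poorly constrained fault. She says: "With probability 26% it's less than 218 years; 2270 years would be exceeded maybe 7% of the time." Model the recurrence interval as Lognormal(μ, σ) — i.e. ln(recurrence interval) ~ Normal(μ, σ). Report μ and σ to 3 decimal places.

If T ~ Lognormal(μ,σ) then ln T ~ Normal(μ,σ), so the p-quantile of ln T is μ + z_p·σ.
ln(218) = 5.384 and ln(2270) = 7.728; z_{0.26} = -0.6433, z_{0.93} = 1.476.
σ = (7.728 − 5.384)/(1.476 − (-0.6433)) = 1.106.
μ = 5.384 − (-0.6433)·1.106 = 6.096.

μ ≈ 6.096, σ ≈ 1.106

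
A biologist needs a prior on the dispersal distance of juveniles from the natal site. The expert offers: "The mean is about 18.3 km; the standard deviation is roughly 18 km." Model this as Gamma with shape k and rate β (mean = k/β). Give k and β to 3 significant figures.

k ≈ 1.03, β ≈ 0.0565

For Gamma(k, rate β): mean = k/β, variance = k/β², so CV = 1/√k.
CV = SD/mean = 18/18.3 = 0.9836, hence k = 1/CV² = 1.03.
Then β = k/mean = 1.03/18.3 = 0.0565.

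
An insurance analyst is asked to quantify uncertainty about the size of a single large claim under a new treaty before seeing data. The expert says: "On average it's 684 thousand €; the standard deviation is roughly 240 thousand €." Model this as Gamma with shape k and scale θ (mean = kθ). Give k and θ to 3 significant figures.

For Gamma(k, scale θ): mean = kθ, variance = kθ², so CV = 1/√k.
CV = SD/mean = 240/684 = 0.3509, hence k = 1/CV² = 8.12.
Then θ = mean/k = 684/8.12 = 84.2.

k ≈ 8.12, θ ≈ 84.2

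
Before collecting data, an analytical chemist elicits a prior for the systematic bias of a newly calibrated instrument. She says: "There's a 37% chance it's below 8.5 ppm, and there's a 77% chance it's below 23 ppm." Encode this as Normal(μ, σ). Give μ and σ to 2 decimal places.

The p-quantile of Normal(μ,σ) is μ + z_p·σ, with z_{0.37} = -0.3319 and z_{0.77} = 0.7388.
Eliminate σ: μ = (z₂·x₁ − z₁·x₂)/(z₂ − z₁) = (0.7388·8.5 − (-0.3319)·23)/1.071 = 12.99.
Then σ = (x₂ − x₁)/(z₂ − z₁) = (23 − 8.5)/1.071 = 13.54.

μ = 12.99, σ = 13.54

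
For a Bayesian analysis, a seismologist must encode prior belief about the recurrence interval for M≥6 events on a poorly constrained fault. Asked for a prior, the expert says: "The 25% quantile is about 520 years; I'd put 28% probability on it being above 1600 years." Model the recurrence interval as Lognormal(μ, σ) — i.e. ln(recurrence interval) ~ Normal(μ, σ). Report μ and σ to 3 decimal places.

μ ≈ 6.857, σ ≈ 0.894

If T ~ Lognormal(μ,σ) then ln T ~ Normal(μ,σ), so the p-quantile of ln T is μ + z_p·σ.
ln(520) = 6.254 and ln(1600) = 7.378; z_{0.25} = -0.6745, z_{0.72} = 0.5828.
σ = (7.378 − 6.254)/(0.5828 − (-0.6745)) = 0.894.
μ = 6.254 − (-0.6745)·0.894 = 6.857.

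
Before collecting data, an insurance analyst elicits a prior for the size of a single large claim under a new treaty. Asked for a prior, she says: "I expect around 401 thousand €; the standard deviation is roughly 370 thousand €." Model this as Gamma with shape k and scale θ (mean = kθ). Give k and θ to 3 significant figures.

k ≈ 1.17, θ ≈ 341

For Gamma(k, scale θ): mean = kθ, variance = kθ², so CV = 1/√k.
CV = SD/mean = 370/401 = 0.9227, hence k = 1/CV² = 1.17.
Then θ = mean/k = 401/1.17 = 341.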